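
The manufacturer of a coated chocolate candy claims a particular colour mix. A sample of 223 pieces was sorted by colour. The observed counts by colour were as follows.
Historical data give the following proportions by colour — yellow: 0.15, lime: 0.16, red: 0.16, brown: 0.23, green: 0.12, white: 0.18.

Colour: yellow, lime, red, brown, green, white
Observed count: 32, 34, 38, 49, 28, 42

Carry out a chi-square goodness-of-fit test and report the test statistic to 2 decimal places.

Expected counts E_i = n·p_i: 223×0.15 = 33.45, 223×0.16 = 35.68, 223×0.16 = 35.68, 223×0.23 = 51.29, 223×0.12 = 26.76, 223×0.18 = 40.14.
χ² = (32−33.45)²/33.45 + (34−35.68)²/35.68 + (38−35.68)²/35.68 + (49−51.29)²/51.29 + (28−26.76)²/26.76 + (42−40.14)²/40.14
   = 0.063 + 0.079 + 0.151 + 0.102 + 0.057 + 0.086
Sum = 0.54

0.54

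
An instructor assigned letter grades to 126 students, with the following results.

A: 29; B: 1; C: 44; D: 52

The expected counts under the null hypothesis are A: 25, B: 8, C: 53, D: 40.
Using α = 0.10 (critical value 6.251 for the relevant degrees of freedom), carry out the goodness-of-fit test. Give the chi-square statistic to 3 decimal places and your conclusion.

11.893; reject

cat         O        E   (O−E)²/E
A          29       25     0.6400
B           1        8     6.1250
C          44       53     1.5283
D          52       40     3.6000
Sum = 11.893
df = 3. Since 11.893 > 6.251, we reject H₀.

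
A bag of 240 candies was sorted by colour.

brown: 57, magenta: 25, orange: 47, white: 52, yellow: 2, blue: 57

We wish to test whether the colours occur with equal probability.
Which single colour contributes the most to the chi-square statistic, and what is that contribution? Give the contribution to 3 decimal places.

Under H₀ each category has probability 1/6, so each expected count is 240/6 = 40.
brown: (57 − 40)²/40 = 289/40 = 7.2250
magenta: (25 − 40)²/40 = 225/40 = 5.6250
orange: (47 − 40)²/40 = 49/40 = 1.2250
white: (52 − 40)²/40 = 144/40 = 3.6000
yellow: (2 − 40)²/40 = 1444/40 = 36.1000
blue: (57 − 40)²/40 = 289/40 = 7.2250
The largest term is for yellow: 36.100.

yellow, 36.100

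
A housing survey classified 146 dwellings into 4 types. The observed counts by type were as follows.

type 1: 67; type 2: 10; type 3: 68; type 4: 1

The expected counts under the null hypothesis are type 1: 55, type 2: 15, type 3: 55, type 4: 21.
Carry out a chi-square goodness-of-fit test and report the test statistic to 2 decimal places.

26.41

cat         O        E   (O−E)²/E
type 1     67       55      2.618
type 2     10       15      1.667
type 3     68       55      3.073
type 4      1       21     19.048
Sum = 26.41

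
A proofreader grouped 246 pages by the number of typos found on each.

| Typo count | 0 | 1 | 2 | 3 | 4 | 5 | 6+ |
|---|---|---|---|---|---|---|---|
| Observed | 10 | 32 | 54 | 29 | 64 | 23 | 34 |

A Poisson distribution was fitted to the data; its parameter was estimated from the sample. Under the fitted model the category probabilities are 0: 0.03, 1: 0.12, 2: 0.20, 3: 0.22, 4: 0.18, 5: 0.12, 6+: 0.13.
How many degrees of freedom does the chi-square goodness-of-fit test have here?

There are k = 7 categories and 1 parameter estimated from the data, so df = 7 − 1 − 1 = 5.

5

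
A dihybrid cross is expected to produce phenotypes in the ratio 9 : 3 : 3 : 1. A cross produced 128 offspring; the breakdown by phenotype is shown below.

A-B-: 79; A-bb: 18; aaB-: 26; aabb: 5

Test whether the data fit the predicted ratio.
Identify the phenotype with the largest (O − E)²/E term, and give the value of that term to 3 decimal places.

A-bb, 1.500

Ratio total = 16. Expected counts: 128×9/16 = 72, 128×3/16 = 24, 128×3/16 = 24, 128×1/16 = 8.
cat         O        E   (O−E)²/E
A-B-       79       72     0.6806
A-bb       18       24     1.5000
aaB-       26       24     0.1667
aabb        5        8     1.1250
The largest term is for A-bb: 1.500.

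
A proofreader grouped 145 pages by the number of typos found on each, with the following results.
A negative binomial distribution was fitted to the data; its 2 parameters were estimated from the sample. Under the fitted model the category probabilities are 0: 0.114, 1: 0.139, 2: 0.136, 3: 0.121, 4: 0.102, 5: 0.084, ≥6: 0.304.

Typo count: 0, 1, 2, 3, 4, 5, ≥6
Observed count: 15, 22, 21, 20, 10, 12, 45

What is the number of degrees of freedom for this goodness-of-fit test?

There are k = 7 categories and 2 parameters estimated from the data, so df = 7 − 1 − 2 = 4.

4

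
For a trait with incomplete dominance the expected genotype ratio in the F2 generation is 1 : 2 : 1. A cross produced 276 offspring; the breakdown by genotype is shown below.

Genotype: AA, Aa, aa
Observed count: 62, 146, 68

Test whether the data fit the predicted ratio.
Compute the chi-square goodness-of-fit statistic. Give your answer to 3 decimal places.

1.188

Ratio total = 4. Expected counts: 276×1/4 = 69, 276×2/4 = 138, 276×1/4 = 69.
AA: (62 − 69)²/69 = 49/69 = 0.7101
Aa: (146 − 138)²/138 = 64/138 = 0.4638
aa: (68 − 69)²/69 = 1/69 = 0.0145
Sum = 1.188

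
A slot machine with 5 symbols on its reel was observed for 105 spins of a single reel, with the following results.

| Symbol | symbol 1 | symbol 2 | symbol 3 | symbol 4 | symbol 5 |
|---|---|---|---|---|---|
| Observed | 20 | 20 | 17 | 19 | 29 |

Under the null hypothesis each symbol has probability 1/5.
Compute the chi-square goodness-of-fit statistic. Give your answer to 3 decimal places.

4.095

Expected count for each of the 5 categories: 105/5 = 21.
symbol 1: (20 − 21)²/21 = 1/21 = 0.0476
symbol 2: (20 − 21)²/21 = 1/21 = 0.0476
symbol 3: (17 − 21)²/21 = 16/21 = 0.7619
symbol 4: (19 − 21)²/21 = 4/21 = 0.1905
symbol 5: (29 − 21)²/21 = 64/21 = 3.0476
Sum = 4.095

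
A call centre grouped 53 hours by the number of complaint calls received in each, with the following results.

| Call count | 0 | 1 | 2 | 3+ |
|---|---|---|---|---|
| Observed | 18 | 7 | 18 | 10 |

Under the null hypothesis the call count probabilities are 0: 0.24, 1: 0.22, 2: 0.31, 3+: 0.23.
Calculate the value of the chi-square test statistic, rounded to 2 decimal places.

4.60

Expected counts E_i = n·p_i: 53×0.24 = 12.72, 53×0.22 = 11.66, 53×0.31 = 16.43, 53×0.23 = 12.19.
χ² = (18−12.72)²/12.72 + (7−11.66)²/11.66 + (18−16.43)²/16.43 + (10−12.19)²/12.19
   = 2.192 + 1.862 + 0.150 + 0.393
Sum = 4.60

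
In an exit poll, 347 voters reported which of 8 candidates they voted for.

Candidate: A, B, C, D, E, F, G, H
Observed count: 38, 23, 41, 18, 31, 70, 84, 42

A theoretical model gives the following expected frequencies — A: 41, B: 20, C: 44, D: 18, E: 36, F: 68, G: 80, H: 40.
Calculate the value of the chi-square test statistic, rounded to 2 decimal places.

1.93

χ² = (38−41)²/41 + (23−20)²/20 + (41−44)²/44 + (18−18)²/18 + (31−36)²/36 + (70−68)²/68 + (84−80)²/80 + (42−40)²/40
   = 0.220 + 0.450 + 0.205 + 0.000 + 0.694 + 0.059 + 0.200 + 0.100
Sum = 1.93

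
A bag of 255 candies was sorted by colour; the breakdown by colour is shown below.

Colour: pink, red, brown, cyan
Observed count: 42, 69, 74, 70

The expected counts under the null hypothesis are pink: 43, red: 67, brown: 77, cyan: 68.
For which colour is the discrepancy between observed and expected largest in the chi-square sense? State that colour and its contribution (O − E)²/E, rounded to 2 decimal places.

cat         O        E   (O−E)²/E
pink       42       43      0.023
red        69       67      0.060
brown      74       77      0.117
cyan       70       68      0.059
The largest term is for brown: 0.12.

brown, 0.12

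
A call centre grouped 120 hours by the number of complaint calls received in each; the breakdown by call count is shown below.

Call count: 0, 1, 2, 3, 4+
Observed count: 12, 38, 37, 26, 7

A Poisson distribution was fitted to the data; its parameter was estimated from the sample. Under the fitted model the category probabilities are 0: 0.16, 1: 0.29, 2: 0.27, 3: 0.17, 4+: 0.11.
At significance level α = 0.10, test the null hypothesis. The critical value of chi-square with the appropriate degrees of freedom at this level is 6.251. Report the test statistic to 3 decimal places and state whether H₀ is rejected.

8.097; reject

Expected counts E_i = n·p_i: 120×0.16 = 19.2, 120×0.29 = 34.8, 120×0.27 = 32.4, 120×0.17 = 20.4, 120×0.11 = 13.2.
0: (12 − 19.2)²/19.2 = 51.84/19.2 = 2.7000
1: (38 − 34.8)²/34.8 = 10.24/34.8 = 0.2943
2: (37 − 32.4)²/32.4 = 21.16/32.4 = 0.6531
3: (26 − 20.4)²/20.4 = 31.36/20.4 = 1.5373
4+: (7 − 13.2)²/13.2 = 38.44/13.2 = 2.9121
Sum = 8.097
df = 3. Since 8.097 > 6.251, we reject H₀.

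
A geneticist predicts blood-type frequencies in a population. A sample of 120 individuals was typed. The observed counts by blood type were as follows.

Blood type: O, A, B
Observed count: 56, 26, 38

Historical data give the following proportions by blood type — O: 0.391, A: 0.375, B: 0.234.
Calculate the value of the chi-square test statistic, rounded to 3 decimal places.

Expected counts E_i = n·p_i: 120×0.391 = 46.92, 120×0.375 = 45, 120×0.234 = 28.08.
χ² = (56−46.92)²/46.92 + (26−45)²/45 + (38−28.08)²/28.08
   = 1.7572 + 8.0222 + 3.5045
Sum = 13.284

13.284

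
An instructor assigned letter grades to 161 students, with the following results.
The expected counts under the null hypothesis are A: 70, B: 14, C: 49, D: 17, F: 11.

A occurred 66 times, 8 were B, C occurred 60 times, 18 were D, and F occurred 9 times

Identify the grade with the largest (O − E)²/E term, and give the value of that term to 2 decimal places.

B, 2.57

χ² = (66−70)²/70 + (8−14)²/14 + (60−49)²/49 + (18−17)²/17 + (9−11)²/11
   = 0.229 + 2.571 + 2.469 + 0.059 + 0.364
The largest term is for B: 2.57.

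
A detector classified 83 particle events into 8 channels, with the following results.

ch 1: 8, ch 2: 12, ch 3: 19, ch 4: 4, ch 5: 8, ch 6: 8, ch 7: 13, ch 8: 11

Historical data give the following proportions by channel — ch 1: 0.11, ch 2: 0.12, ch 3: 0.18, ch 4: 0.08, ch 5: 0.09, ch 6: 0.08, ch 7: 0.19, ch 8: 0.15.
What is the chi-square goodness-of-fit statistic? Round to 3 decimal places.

3.682

Expected counts E_i = n·p_i: 83×0.11 = 9.13, 83×0.12 = 9.96, 83×0.18 = 14.94, 83×0.08 = 6.64, 83×0.09 = 7.47, 83×0.08 = 6.64, 83×0.19 = 15.77, 83×0.15 = 12.45.
ch 1: (8 − 9.13)²/9.13 = 1.2769/9.13 = 0.1399
ch 2: (12 − 9.96)²/9.96 = 4.1616/9.96 = 0.4178
ch 3: (19 − 14.94)²/14.94 = 16.4836/14.94 = 1.1033
ch 4: (4 − 6.64)²/6.64 = 6.9696/6.64 = 1.0496
ch 5: (8 − 7.47)²/7.47 = 0.2809/7.47 = 0.0376
ch 6: (8 − 6.64)²/6.64 = 1.8496/6.64 = 0.2786
ch 7: (13 − 15.77)²/15.77 = 7.6729/15.77 = 0.4866
ch 8: (11 − 12.45)²/12.45 = 2.1025/12.45 = 0.1689
Sum = 3.682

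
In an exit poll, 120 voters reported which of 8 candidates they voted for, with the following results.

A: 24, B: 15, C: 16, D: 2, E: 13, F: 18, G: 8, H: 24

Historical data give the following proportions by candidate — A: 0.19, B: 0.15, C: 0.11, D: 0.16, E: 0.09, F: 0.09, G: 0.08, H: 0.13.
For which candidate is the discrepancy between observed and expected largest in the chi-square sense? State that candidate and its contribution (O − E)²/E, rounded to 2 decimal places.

D, 15.41

Expected counts E_i = n·p_i: 120×0.19 = 22.8, 120×0.15 = 18, 120×0.11 = 13.2, 120×0.16 = 19.2, 120×0.09 = 10.8, 120×0.09 = 10.8, 120×0.08 = 9.6, 120×0.13 = 15.6.
χ² = (24−22.8)²/22.8 + (15−18)²/18 + (16−13.2)²/13.2 + (2−19.2)²/19.2 + (13−10.8)²/10.8 + (18−10.8)²/10.8 + (8−9.6)²/9.6 + (24−15.6)²/15.6
   = 0.063 + 0.500 + 0.594 + 15.408 + 0.448 + 4.800 + 0.267 + 4.523
The largest term is for D: 15.41.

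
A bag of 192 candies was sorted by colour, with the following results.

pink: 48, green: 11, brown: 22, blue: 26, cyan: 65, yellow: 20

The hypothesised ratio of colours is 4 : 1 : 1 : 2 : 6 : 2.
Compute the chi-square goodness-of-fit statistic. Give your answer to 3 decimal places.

Ratio total = 16. Expected counts: 192×4/16 = 48, 192×1/16 = 12, 192×1/16 = 12, 192×2/16 = 24, 192×6/16 = 72, 192×2/16 = 24.
cat         O        E   (O−E)²/E
pink       48       48     0.0000
green      11       12     0.0833
brown      22       12     8.3333
blue       26       24     0.1667
cyan       65       72     0.6806
yellow     20       24     0.6667
Sum = 9.931

9.931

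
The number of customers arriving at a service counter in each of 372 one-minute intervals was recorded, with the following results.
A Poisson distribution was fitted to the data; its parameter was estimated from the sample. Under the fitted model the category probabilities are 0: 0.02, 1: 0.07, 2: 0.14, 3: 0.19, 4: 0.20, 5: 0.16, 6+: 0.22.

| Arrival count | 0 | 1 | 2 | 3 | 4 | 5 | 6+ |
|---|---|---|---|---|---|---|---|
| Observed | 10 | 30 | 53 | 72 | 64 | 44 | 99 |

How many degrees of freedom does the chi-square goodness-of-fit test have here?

There are k = 7 categories and 1 parameter estimated from the data, so df = 7 − 1 − 1 = 5.

5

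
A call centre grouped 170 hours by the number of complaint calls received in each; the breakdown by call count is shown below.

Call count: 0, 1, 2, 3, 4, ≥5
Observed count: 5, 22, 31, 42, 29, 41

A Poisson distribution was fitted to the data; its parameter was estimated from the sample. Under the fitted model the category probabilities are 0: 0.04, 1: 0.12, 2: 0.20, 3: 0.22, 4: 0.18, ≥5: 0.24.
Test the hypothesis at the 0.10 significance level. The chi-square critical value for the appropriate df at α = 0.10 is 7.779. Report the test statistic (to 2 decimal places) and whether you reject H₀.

Expected counts E_i = n·p_i: 170×0.04 = 6.8, 170×0.12 = 20.4, 170×0.20 = 34, 170×0.22 = 37.4, 170×0.18 = 30.6, 170×0.24 = 40.8.
χ² = (5−6.8)²/6.8 + (22−20.4)²/20.4 + (31−34)²/34 + (42−37.4)²/37.4 + (29−30.6)²/30.6 + (41−40.8)²/40.8
   = 0.476 + 0.125 + 0.265 + 0.566 + 0.084 + 0.001
Sum = 1.52
df = 4. Since 1.52 < 7.779, we do not reject H₀.

1.52; do not reject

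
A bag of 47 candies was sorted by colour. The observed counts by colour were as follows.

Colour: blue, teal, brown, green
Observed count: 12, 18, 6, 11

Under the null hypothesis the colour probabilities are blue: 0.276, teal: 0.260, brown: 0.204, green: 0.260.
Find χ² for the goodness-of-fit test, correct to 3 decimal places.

Expected counts E_i = n·p_i: 47×0.276 = 12.972, 47×0.260 = 12.22, 47×0.204 = 9.588, 47×0.260 = 12.22.
χ² = (12−12.972)²/12.972 + (18−12.22)²/12.22 + (6−9.588)²/9.588 + (11−12.22)²/12.22
   = 0.0728 + 2.7339 + 1.3427 + 0.1218
Sum = 4.271

4.271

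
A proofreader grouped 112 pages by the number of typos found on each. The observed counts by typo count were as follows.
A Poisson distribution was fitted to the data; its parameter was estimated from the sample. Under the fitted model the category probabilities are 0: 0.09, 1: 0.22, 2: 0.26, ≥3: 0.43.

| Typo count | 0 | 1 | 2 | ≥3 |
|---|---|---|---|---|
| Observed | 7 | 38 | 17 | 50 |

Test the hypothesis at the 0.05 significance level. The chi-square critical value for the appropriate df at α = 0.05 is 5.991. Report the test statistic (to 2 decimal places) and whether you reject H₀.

Expected counts E_i = n·p_i: 112×0.09 = 10.08, 112×0.22 = 24.64, 112×0.26 = 29.12, 112×0.43 = 48.16.
χ² = (7−10.08)²/10.08 + (38−24.64)²/24.64 + (17−29.12)²/29.12 + (50−48.16)²/48.16
   = 0.941 + 7.244 + 5.044 + 0.070
Sum = 13.30
df = 2. Since 13.30 > 5.991, we reject H₀.

13.30; reject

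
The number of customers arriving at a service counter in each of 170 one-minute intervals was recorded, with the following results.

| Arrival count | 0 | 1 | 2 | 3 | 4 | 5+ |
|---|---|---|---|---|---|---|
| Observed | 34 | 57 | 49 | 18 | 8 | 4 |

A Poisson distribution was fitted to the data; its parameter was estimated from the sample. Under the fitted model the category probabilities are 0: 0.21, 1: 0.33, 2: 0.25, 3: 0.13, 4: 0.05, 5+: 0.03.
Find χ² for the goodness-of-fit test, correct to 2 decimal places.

Expected counts E_i = n·p_i: 170×0.21 = 35.7, 170×0.33 = 56.1, 170×0.25 = 42.5, 170×0.13 = 22.1, 170×0.05 = 8.5, 170×0.03 = 5.1.
cat         O        E   (O−E)²/E
0          34     35.7      0.081
1          57     56.1      0.014
2          49     42.5      0.994
3          18     22.1      0.761
4           8      8.5      0.029
5+          4      5.1      0.237
Sum = 2.12

2.12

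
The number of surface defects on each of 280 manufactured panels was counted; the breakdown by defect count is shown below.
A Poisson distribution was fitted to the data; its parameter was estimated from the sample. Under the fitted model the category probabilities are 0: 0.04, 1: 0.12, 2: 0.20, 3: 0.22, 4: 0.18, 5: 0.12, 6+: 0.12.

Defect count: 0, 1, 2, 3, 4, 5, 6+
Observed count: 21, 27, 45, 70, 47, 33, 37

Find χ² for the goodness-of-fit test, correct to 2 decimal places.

13.76

Expected counts E_i = n·p_i: 280×0.04 = 11.2, 280×0.12 = 33.6, 280×0.20 = 56, 280×0.22 = 61.6, 280×0.18 = 50.4, 280×0.12 = 33.6, 280×0.12 = 33.6.
χ² = (21−11.2)²/11.2 + (27−33.6)²/33.6 + (45−56)²/56 + (70−61.6)²/61.6 + (47−50.4)²/50.4 + (33−33.6)²/33.6 + (37−33.6)²/33.6
   = 8.575 + 1.296 + 2.161 + 1.145 + 0.229 + 0.011 + 0.344
Sum = 13.76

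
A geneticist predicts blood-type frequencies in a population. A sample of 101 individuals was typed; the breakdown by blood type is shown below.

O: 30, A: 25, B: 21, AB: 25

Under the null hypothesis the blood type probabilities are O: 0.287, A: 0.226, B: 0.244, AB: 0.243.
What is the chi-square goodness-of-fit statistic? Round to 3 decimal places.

0.790

Expected counts E_i = n·p_i: 101×0.287 = 28.987, 101×0.226 = 22.826, 101×0.244 = 24.644, 101×0.243 = 24.543.
cat         O        E   (O−E)²/E
O          30   28.987     0.0354
A          25   22.826     0.2071
B          21   24.644     0.5388
AB         25   24.543     0.0085
Sum = 0.790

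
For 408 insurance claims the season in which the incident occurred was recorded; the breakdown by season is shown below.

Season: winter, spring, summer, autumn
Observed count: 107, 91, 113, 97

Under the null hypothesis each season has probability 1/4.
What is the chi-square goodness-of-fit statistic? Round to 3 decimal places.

2.863

Expected count for each of the 4 categories: 408/4 = 102.
cat         O        E   (O−E)²/E
winter    107      102     0.2451
spring     91      102     1.1863
summer    113      102     1.1863
autumn     97      102     0.2451
Sum = 2.863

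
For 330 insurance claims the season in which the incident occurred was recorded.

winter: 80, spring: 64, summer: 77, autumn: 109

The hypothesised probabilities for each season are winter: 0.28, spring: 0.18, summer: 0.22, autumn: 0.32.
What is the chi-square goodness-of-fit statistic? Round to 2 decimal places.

2.40

Expected counts E_i = n·p_i: 330×0.28 = 92.4, 330×0.18 = 59.4, 330×0.22 = 72.6, 330×0.32 = 105.6.
χ² = (80−92.4)²/92.4 + (64−59.4)²/59.4 + (77−72.6)²/72.6 + (109−105.6)²/105.6
   = 1.664 + 0.356 + 0.267 + 0.109
Sum = 2.40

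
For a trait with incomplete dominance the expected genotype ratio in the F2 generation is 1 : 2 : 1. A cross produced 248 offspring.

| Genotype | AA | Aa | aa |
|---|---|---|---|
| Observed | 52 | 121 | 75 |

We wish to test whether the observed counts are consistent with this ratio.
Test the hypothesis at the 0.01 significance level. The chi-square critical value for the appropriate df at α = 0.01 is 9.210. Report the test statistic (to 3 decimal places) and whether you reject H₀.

Ratio total = 4. Expected counts: 248×1/4 = 62, 248×2/4 = 124, 248×1/4 = 62.
χ² = (52−62)²/62 + (121−124)²/124 + (75−62)²/62
   = 1.6129 + 0.0726 + 2.7258
Sum = 4.411
df = 2. Since 4.411 < 9.210, we do not reject H₀.

4.411; do not reject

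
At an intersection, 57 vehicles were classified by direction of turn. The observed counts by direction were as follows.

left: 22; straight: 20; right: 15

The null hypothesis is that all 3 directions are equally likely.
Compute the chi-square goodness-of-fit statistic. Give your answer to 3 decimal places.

Expected count for each of the 3 categories: 57/3 = 19.
left: (22 − 19)²/19 = 9/19 = 0.4737
straight: (20 − 19)²/19 = 1/19 = 0.0526
right: (15 − 19)²/19 = 16/19 = 0.8421
Sum = 1.368

1.368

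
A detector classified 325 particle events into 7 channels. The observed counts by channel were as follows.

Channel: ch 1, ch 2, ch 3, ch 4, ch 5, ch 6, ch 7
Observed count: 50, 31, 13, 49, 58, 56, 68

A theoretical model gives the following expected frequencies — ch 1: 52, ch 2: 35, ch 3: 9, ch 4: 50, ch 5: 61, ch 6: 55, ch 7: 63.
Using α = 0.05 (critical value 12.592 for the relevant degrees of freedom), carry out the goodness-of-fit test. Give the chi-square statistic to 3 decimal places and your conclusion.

cat         O        E   (O−E)²/E
ch 1       50       52     0.0769
ch 2       31       35     0.4571
ch 3       13        9     1.7778
ch 4       49       50     0.0200
ch 5       58       61     0.1475
ch 6       56       55     0.0182
ch 7       68       63     0.3968
Sum = 2.894
df = 6. Since 2.894 < 12.592, we do not reject H₀.

2.894; do not reject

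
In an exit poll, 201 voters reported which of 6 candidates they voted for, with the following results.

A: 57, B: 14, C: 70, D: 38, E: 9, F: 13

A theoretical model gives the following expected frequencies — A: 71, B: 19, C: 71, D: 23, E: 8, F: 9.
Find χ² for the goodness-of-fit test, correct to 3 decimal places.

15.776

A: (57 − 71)²/71 = 196/71 = 2.7606
B: (14 − 19)²/19 = 25/19 = 1.3158
C: (70 − 71)²/71 = 1/71 = 0.0141
D: (38 − 23)²/23 = 225/23 = 9.7826
E: (9 − 8)²/8 = 1/8 = 0.1250
F: (13 − 9)²/9 = 16/9 = 1.7778
Sum = 15.776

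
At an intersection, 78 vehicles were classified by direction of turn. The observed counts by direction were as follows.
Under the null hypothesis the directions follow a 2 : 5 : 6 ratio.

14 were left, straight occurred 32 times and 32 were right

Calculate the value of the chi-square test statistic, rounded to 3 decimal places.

Ratio total = 13. Expected counts: 78×2/13 = 12, 78×5/13 = 30, 78×6/13 = 36.
cat           O        E   (O−E)²/E
left         14       12     0.3333
straight     32       30     0.1333
right        32       36     0.4444
Sum = 0.911

0.911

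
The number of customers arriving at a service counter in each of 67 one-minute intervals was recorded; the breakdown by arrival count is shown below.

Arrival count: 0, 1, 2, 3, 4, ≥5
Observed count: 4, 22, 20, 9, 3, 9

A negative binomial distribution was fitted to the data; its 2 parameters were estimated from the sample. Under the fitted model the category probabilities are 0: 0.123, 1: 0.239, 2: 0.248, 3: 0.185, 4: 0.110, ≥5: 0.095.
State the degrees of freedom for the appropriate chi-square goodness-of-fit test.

There are k = 6 categories and 2 parameters estimated from the data, so df = 6 − 1 − 2 = 3.

3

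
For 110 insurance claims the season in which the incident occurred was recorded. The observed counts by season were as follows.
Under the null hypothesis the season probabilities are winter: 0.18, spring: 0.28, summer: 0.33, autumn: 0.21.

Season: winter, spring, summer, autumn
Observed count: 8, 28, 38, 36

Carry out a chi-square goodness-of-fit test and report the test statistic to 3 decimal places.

14.570

Expected counts E_i = n·p_i: 110×0.18 = 19.8, 110×0.28 = 30.8, 110×0.33 = 36.3, 110×0.21 = 23.1.
χ² = (8−19.8)²/19.8 + (28−30.8)²/30.8 + (38−36.3)²/36.3 + (36−23.1)²/23.1
   = 7.0323 + 0.2545 + 0.0796 + 7.2039
Sum = 14.570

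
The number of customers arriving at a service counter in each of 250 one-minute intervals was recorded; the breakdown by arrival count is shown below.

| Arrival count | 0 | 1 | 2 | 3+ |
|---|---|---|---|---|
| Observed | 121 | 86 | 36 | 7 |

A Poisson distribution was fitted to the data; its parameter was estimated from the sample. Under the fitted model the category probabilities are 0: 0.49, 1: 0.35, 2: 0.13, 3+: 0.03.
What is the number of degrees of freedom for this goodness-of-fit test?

There are k = 4 categories and 1 parameter estimated from the data, so df = 4 − 1 − 1 = 2.

2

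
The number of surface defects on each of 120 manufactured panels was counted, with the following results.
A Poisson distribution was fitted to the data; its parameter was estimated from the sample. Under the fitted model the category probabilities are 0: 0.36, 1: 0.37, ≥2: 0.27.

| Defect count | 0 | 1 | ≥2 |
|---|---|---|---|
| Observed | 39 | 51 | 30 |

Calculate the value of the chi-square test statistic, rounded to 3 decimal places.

1.567

Expected counts E_i = n·p_i: 120×0.36 = 43.2, 120×0.37 = 44.4, 120×0.27 = 32.4.
0: (39 − 43.2)²/43.2 = 17.64/43.2 = 0.4083
1: (51 − 44.4)²/44.4 = 43.56/44.4 = 0.9811
≥2: (30 − 32.4)²/32.4 = 5.76/32.4 = 0.1778
Sum = 1.567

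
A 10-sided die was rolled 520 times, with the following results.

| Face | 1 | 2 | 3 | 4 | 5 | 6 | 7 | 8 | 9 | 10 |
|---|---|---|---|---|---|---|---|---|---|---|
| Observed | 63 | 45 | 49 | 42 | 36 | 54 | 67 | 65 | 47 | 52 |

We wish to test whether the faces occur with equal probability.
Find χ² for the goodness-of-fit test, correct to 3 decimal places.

Expected count for each of the 10 categories: 520/10 = 52.
χ² = (63−52)²/52 + (45−52)²/52 + (49−52)²/52 + (42−52)²/52 + (36−52)²/52 + (54−52)²/52 + (67−52)²/52 + (65−52)²/52 + (47−52)²/52 + (52−52)²/52
   = 2.3269 + 0.9423 + 0.1731 + 1.9231 + 4.9231 + 0.0769 + 4.3269 + 3.2500 + 0.4808 + 0.0000
Sum = 18.423

18.423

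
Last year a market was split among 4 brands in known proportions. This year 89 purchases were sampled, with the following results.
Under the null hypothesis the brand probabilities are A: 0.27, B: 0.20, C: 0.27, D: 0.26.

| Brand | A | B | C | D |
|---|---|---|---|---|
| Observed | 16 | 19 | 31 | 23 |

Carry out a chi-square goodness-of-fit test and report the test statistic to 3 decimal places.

Expected counts E_i = n·p_i: 89×0.27 = 24.03, 89×0.20 = 17.8, 89×0.27 = 24.03, 89×0.26 = 23.14.
cat         O        E   (O−E)²/E
A          16    24.03     2.6833
B          19     17.8     0.0809
C          31    24.03     2.0217
D          23    23.14     0.0008
Sum = 4.787

4.787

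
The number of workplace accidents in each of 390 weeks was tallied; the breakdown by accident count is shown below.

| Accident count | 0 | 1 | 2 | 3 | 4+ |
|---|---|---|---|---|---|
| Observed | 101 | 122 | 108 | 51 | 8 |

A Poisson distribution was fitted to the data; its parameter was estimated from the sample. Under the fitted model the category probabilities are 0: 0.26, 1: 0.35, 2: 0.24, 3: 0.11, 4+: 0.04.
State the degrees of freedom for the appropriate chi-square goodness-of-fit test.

There are k = 5 categories and 1 parameter estimated from the data, so df = 5 − 1 − 1 = 3.

3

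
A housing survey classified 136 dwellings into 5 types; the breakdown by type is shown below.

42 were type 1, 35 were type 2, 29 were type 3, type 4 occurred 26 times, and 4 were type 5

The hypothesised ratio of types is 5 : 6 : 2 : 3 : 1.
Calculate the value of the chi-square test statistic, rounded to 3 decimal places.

16.350

Ratio total = 17. Expected counts: 136×5/17 = 40, 136×6/17 = 48, 136×2/17 = 16, 136×3/17 = 24, 136×1/17 = 8.
χ² = (42−40)²/40 + (35−48)²/48 + (29−16)²/16 + (26−24)²/24 + (4−8)²/8
   = 0.1000 + 3.5208 + 10.5625 + 0.1667 + 2.0000
Sum = 16.350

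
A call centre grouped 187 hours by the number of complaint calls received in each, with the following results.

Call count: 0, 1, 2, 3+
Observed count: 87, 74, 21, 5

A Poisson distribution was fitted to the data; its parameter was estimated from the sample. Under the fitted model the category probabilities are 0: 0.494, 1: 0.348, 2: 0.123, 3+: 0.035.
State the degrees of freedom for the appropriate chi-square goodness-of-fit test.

2

There are k = 4 categories and 1 parameter estimated from the data, so df = 4 − 1 − 1 = 2.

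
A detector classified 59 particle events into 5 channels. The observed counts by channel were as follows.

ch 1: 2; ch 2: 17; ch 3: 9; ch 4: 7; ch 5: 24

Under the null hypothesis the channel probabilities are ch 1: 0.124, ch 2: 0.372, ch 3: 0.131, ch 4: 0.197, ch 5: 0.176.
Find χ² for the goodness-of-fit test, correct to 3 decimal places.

24.880

Expected counts E_i = n·p_i: 59×0.124 = 7.316, 59×0.372 = 21.948, 59×0.131 = 7.729, 59×0.197 = 11.623, 59×0.176 = 10.384.
cat         O        E   (O−E)²/E
ch 1        2    7.316     3.8627
ch 2       17   21.948     1.1155
ch 3        9    7.729     0.2090
ch 4        7   11.623     1.8388
ch 5       24   10.384    17.8540
Sum = 24.880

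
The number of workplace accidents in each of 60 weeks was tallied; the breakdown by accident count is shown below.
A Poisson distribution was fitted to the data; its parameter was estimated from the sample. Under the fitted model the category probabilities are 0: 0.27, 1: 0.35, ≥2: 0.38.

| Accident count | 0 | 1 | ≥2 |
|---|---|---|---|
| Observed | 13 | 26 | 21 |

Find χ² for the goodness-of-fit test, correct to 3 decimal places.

1.965

Expected counts E_i = n·p_i: 60×0.27 = 16.2, 60×0.35 = 21, 60×0.38 = 22.8.
cat         O        E   (O−E)²/E
0          13     16.2     0.6321
1          26       21     1.1905
≥2         21     22.8     0.1421
Sum = 1.965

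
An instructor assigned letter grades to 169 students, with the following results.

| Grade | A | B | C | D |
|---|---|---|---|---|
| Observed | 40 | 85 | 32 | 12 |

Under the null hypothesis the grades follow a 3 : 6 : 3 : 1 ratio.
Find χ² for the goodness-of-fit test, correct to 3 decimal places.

Ratio total = 13. Expected counts: 169×3/13 = 39, 169×6/13 = 78, 169×3/13 = 39, 169×1/13 = 13.
cat         O        E   (O−E)²/E
A          40       39     0.0256
B          85       78     0.6282
C          32       39     1.2564
D          12       13     0.0769
Sum = 1.987

1.987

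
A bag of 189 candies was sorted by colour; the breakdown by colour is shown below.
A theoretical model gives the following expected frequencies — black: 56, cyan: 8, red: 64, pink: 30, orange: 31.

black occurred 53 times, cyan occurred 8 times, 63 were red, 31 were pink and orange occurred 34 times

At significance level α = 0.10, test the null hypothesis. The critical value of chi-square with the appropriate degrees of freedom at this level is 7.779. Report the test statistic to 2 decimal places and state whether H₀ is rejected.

black: (53 − 56)²/56 = 9/56 = 0.161
cyan: (8 − 8)²/8 = 0/8 = 0.000
red: (63 − 64)²/64 = 1/64 = 0.016
pink: (31 − 30)²/30 = 1/30 = 0.033
orange: (34 − 31)²/31 = 9/31 = 0.290
Sum = 0.50
df = 4. Since 0.50 < 7.779, we do not reject H₀.

0.50; do not reject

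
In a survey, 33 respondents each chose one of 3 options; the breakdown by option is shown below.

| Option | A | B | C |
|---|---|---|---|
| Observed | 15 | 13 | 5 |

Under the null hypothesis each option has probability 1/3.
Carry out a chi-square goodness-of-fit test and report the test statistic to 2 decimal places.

5.09

Under H₀ each category has probability 1/3, so each expected count is 33/3 = 11.
A: (15 − 11)²/11 = 16/11 = 1.455
B: (13 − 11)²/11 = 4/11 = 0.364
C: (5 − 11)²/11 = 36/11 = 3.273
Sum = 5.09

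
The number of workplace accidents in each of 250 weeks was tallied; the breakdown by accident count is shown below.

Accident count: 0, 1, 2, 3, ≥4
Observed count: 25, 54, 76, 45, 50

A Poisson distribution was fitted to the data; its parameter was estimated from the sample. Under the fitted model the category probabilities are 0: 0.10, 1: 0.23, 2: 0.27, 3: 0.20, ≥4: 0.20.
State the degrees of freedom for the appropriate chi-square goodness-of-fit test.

There are k = 5 categories and 1 parameter estimated from the data, so df = 5 − 1 − 1 = 3.

3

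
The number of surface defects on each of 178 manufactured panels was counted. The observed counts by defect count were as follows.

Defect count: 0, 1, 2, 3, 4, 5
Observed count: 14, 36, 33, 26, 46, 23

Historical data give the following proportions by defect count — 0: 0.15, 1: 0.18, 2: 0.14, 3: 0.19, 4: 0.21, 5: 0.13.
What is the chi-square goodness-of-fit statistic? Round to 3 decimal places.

Expected counts E_i = n·p_i: 178×0.15 = 26.7, 178×0.18 = 32.04, 178×0.14 = 24.92, 178×0.19 = 33.82, 178×0.21 = 37.38, 178×0.13 = 23.14.
χ² = (14−26.7)²/26.7 + (36−32.04)²/32.04 + (33−24.92)²/24.92 + (26−33.82)²/33.82 + (46−37.38)²/37.38 + (23−23.14)²/23.14
   = 6.0408 + 0.4894 + 2.6198 + 1.8082 + 1.9878 + 0.0008
Sum = 12.947

12.947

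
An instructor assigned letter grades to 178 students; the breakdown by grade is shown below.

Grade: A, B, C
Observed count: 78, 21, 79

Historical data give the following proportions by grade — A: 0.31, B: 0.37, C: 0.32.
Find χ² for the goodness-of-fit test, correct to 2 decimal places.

48.52

Expected counts E_i = n·p_i: 178×0.31 = 55.18, 178×0.37 = 65.86, 178×0.32 = 56.96.
A: (78 − 55.18)²/55.18 = 520.7524/55.18 = 9.437
B: (21 − 65.86)²/65.86 = 2012.4196/65.86 = 30.556
C: (79 − 56.96)²/56.96 = 485.7616/56.96 = 8.528
Sum = 48.52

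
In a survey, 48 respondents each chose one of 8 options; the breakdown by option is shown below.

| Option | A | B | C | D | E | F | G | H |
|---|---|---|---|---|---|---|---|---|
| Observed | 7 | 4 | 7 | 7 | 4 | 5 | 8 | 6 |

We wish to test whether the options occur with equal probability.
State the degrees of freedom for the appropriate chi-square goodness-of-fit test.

There are k = 8 categories and no parameters were estimated from the data, so df = 8 − 1 = 7.

7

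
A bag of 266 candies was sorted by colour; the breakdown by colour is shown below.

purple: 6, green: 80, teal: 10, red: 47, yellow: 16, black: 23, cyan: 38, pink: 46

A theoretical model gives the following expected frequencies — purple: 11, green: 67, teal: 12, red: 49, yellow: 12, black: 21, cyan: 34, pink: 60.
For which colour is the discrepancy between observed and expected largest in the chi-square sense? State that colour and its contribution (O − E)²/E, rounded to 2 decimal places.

cat         O        E   (O−E)²/E
purple      6       11      2.273
green      80       67      2.522
teal       10       12      0.333
red        47       49      0.082
yellow     16       12      1.333
black      23       21      0.190
cyan       38       34      0.471
pink       46       60      3.267
The largest term is for pink: 3.27.

pink, 3.27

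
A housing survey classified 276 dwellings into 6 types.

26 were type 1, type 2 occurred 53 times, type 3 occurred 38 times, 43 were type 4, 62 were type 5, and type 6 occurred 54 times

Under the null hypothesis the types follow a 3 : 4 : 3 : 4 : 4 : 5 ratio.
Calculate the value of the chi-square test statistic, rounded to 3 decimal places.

8.614

Ratio total = 23. Expected counts: 276×3/23 = 36, 276×4/23 = 48, 276×3/23 = 36, 276×4/23 = 48, 276×4/23 = 48, 276×5/23 = 60.
type 1: (26 − 36)²/36 = 100/36 = 2.7778
type 2: (53 − 48)²/48 = 25/48 = 0.5208
type 3: (38 − 36)²/36 = 4/36 = 0.1111
type 4: (43 − 48)²/48 = 25/48 = 0.5208
type 5: (62 − 48)²/48 = 196/48 = 4.0833
type 6: (54 − 60)²/60 = 36/60 = 0.6000
Sum = 8.614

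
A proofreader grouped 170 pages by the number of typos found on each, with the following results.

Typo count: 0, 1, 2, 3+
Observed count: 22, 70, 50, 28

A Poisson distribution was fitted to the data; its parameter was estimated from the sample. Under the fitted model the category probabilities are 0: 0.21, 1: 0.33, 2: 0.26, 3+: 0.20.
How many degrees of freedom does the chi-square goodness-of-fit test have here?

There are k = 4 categories and 1 parameter estimated from the data, so df = 4 − 1 − 1 = 2.

2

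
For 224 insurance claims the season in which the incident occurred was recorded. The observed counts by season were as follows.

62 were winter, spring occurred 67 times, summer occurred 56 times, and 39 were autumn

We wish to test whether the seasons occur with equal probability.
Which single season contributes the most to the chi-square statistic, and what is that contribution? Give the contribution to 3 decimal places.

autumn, 5.161

Under H₀ each category has probability 1/4, so each expected count is 224/4 = 56.
winter: (62 − 56)²/56 = 36/56 = 0.6429
spring: (67 − 56)²/56 = 121/56 = 2.1607
summer: (56 − 56)²/56 = 0/56 = 0.0000
autumn: (39 − 56)²/56 = 289/56 = 5.1607
The largest term is for autumn: 5.161.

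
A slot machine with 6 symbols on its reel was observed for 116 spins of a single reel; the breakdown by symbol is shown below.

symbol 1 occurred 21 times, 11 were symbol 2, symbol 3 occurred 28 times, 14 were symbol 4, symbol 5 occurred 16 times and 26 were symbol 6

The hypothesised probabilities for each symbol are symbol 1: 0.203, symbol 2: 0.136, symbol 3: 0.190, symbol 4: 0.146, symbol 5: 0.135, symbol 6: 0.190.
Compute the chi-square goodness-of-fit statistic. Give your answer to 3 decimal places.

4.561

Expected counts E_i = n·p_i: 116×0.203 = 23.548, 116×0.136 = 15.776, 116×0.190 = 22.04, 116×0.146 = 16.936, 116×0.135 = 15.66, 116×0.190 = 22.04.
χ² = (21−23.548)²/23.548 + (11−15.776)²/15.776 + (28−22.04)²/22.04 + (14−16.936)²/16.936 + (16−15.66)²/15.66 + (26−22.04)²/22.04
   = 0.2757 + 1.4459 + 1.6117 + 0.5090 + 0.0074 + 0.7115
Sum = 4.561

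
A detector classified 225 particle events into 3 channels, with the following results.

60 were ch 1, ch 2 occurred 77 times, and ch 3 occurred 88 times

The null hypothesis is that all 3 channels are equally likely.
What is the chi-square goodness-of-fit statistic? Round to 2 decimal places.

5.31

Expected count for each of the 3 categories: 225/3 = 75.
cat         O        E   (O−E)²/E
ch 1       60       75      3.000
ch 2       77       75      0.053
ch 3       88       75      2.253
Sum = 5.31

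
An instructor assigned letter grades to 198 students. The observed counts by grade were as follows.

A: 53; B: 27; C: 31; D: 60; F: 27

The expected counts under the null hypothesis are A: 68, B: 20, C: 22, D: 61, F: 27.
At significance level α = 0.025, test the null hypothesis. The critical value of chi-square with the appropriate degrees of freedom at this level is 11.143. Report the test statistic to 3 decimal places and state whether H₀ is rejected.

cat         O        E   (O−E)²/E
A          53       68     3.3088
B          27       20     2.4500
C          31       22     3.6818
D          60       61     0.0164
F          27       27     0.0000
Sum = 9.457
df = 4. Since 9.457 < 11.143, we do not reject H₀.

9.457; do not reject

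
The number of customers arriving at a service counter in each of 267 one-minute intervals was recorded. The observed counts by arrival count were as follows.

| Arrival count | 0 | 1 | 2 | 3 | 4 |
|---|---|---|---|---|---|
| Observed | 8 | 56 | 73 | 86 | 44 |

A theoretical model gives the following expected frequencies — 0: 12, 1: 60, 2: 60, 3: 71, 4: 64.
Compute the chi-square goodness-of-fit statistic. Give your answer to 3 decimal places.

χ² = (8−12)²/12 + (56−60)²/60 + (73−60)²/60 + (86−71)²/71 + (44−64)²/64
   = 1.3333 + 0.2667 + 2.8167 + 3.1690 + 6.2500
Sum = 13.836

13.836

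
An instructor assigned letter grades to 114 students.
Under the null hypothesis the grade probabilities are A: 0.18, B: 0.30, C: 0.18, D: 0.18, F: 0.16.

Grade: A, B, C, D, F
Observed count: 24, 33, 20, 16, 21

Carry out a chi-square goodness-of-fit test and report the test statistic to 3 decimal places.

2.059

Expected counts E_i = n·p_i: 114×0.18 = 20.52, 114×0.30 = 34.2, 114×0.18 = 20.52, 114×0.18 = 20.52, 114×0.16 = 18.24.
cat         O        E   (O−E)²/E
A          24    20.52     0.5902
B          33     34.2     0.0421
C          20    20.52     0.0132
D          16    20.52     0.9956
F          21    18.24     0.4176
Sum = 2.059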